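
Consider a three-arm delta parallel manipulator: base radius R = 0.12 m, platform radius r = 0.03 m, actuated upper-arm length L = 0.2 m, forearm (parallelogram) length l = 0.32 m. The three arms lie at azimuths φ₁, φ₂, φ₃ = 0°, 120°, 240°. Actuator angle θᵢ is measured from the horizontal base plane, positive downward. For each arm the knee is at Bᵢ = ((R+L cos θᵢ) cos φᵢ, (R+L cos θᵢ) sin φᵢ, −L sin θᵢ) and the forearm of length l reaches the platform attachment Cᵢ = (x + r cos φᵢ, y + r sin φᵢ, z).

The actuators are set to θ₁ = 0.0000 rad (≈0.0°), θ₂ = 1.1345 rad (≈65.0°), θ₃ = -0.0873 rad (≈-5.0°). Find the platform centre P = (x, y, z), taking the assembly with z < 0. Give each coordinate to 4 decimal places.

(0.0670, -0.1291, -0.1897)

arm 1 at φ=0.0°: e+L cos θ1 = 0.2900;  centre 1 = (0.2900, 0.0000, 0.0000)
arm 2 at φ=120.0°: e+L cos θ2 = 0.1745;  centre 2 = (-0.0873, 0.1511, -0.1813)
arm 3 at φ=240.0°: e+L cos θ3 = 0.2892;  centre 3 = (-0.1446, -0.2505, 0.0174)
|centre ₂|²−|centre ₁|² = -0.0208;  |centre ₃|²−|centre ₁|² = -0.0001
[-0.7545 0.3023 -0.3625]·P = -0.0208;  [-0.8692 -0.5010 0.0349]·P = -0.0001
det = 0.6407;  x = 0.0163+-0.2670z,  y = -0.0280+0.5329z
into |P−centre ₁|² = l²: 1.3552z² + 0.1163z + -0.0267 = 0;  Δ = 0.1583;  z = -0.1897 or 0.1039 → z<0 root = -0.1897
x = 0.0670, y = -0.1291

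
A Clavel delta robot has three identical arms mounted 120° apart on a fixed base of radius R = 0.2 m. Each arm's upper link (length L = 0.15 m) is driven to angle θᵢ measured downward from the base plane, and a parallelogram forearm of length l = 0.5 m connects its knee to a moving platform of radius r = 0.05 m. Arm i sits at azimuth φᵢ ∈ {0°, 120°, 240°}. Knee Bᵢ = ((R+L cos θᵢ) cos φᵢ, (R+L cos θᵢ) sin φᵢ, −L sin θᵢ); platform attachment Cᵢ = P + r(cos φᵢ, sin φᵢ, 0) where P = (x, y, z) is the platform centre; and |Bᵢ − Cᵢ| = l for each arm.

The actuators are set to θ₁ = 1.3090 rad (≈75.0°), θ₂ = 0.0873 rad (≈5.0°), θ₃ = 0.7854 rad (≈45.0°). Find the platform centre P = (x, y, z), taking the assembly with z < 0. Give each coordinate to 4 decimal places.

arm 1 at φ=0.0°: ρ1 = 0.1888;  S1 = (0.1888, 0.0000, -0.1449)
arm 2 at φ=120.0°: ρ2 = 0.2994;  S2 = (-0.1497, 0.2593, -0.0131)
S3 = (0.2561·cos240.0°, 0.2561·sin240.0°, -0.1061) = (-0.1280, -0.2218, -0.1061)
subtract pairs → two planes through P
plane₁₂: -0.6771x+0.5186y+0.2636z = 0.0332
det = 0.6290;  x = -0.0400+0.2499z,  y = 0.0117+-0.1820z
sphere 1 gives Az²+Bz+C=0 with A=1.0956, B=0.1711, C=-0.1765;  B²−4AC=0.8028;  roots -0.4870, 0.3308;  negative root z = -0.4870
x = -0.1617, y = 0.1004

(-0.1617, 0.1004, -0.4870)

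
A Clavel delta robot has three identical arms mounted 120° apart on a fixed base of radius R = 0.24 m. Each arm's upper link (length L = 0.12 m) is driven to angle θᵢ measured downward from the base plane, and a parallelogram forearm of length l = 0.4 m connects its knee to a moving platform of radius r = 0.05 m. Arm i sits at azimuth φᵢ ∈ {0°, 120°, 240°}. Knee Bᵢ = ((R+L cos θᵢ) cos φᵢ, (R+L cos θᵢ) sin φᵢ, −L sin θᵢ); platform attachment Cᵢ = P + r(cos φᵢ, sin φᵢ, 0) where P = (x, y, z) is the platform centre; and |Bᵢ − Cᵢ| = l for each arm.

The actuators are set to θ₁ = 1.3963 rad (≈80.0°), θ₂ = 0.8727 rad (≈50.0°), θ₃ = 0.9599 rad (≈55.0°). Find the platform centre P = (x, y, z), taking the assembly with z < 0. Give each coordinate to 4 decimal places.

S1 = (0.2108·cos0.0°, 0.2108·sin0.0°, -0.1182) = (0.2108, 0.0000, -0.1182)
φ2=120.0°: virtual centre (-0.1336, 0.2313, -0.0919), radius l
S3 = (0.2588·cos240.0°, 0.2588·sin240.0°, -0.0983) = (-0.1294, -0.2242, -0.0983)
|S₂|²−|S₁|² = 0.0214;  |S₃|²−|S₁|² = 0.0182
plane₁₂: -0.6888x+0.4627y+0.0525z = 0.0214
det = 0.6237;  x = -0.0289+0.0672z,  y = 0.0032+-0.0134z
sphere 1 gives Az²+Bz+C=0 with A=1.0047, B=0.2040, C=-0.0885;  B²−4AC=0.3975;  roots -0.4153, 0.2122;  negative root z = -0.4153
x = -0.0568, y = 0.0087

(-0.0568, 0.0087, -0.4153)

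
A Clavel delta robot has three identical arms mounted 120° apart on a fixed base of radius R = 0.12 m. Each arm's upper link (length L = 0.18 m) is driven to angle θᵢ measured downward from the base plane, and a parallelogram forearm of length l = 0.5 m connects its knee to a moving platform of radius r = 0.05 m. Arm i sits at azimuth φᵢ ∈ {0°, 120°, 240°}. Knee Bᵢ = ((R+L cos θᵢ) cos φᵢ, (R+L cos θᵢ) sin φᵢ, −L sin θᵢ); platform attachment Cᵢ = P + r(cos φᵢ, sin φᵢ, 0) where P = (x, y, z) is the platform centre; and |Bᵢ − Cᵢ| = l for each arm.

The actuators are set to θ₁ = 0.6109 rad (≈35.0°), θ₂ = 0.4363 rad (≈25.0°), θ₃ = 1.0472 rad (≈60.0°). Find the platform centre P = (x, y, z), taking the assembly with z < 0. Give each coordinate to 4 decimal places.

(0.0415, 0.1478, -0.5473)

S1 = (0.2174·cos0.0°, 0.2174·sin0.0°, -0.1032) = (0.2174, 0.0000, -0.1032)
S2 = (0.2331·cos120.0°, 0.2331·sin120.0°, -0.0761) = (-0.1166, 0.2019, -0.0761)
φ3=240.0°: virtual centre (-0.0800, -0.1386, -0.1559), radius l
subtract pairs → two planes through P
[-0.6680 0.4038 0.0544]·P = 0.0022;  [-0.5949 -0.2771 -0.1053]·P = -0.0080
det = 0.4253;  x = 0.0062+-0.0645z,  y = 0.0157+-0.2414z
sphere 1 gives Az²+Bz+C=0 with A=1.0624, B=0.2262, C=-0.1945;  B²−4AC=0.8776;  roots -0.5473, 0.3344;  negative root z = -0.5473
x = 0.0415, y = 0.1478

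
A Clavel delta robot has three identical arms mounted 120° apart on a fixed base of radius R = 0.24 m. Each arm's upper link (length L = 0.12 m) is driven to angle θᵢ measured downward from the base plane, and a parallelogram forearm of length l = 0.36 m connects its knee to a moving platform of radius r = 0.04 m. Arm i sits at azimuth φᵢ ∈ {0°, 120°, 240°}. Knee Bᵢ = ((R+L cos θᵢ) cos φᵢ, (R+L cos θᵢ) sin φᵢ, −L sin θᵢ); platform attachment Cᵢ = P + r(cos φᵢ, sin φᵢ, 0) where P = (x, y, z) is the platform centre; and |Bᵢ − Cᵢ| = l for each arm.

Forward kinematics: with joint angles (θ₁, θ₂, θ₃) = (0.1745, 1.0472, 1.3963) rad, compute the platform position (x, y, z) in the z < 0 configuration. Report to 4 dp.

(0.0995, 0.0339, -0.3048)

arm 1 at φ=0.0°: e+L cos θ1 = 0.3182;  centre 1 = (0.3182, 0.0000, -0.0208)
centre 2 = (0.2600·cos120.0°, 0.2600·sin120.0°, -0.1039) = (-0.1300, 0.2252, -0.1039)
arm 3 at φ=240.0°: e+L cos θ3 = 0.2208;  centre 3 = (-0.1104, -0.1912, -0.1182)
eliminate P² terms by subtracting sphere 1 from 2 and 3
linear system: -0.8964x+0.4503y = -0.0233−-0.1662z; -0.8572x+-0.3825y = -0.0389−-0.1947z
Cramer: x(z) = 0.0363-0.2075z;  y(z) = 0.0205-0.0440z
quadratic in z: (1.0450)z²+(0.1569)z+(-0.0493)=0, √Δ=0.4802 → z ∈ {-0.3048, 0.1547}; z = -0.3048 (taking z<0)
x = 0.0995, y = 0.0339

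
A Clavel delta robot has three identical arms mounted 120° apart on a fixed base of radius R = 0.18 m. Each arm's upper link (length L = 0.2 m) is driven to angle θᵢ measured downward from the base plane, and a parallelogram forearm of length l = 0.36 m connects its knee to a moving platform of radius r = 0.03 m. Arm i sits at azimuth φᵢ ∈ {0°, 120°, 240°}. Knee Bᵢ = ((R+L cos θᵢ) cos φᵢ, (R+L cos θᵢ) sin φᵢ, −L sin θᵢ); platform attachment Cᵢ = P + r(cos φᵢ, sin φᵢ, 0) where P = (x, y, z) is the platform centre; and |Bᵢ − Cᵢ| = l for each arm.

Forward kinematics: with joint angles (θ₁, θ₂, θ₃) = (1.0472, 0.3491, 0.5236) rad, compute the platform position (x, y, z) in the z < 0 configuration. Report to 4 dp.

φ1=0.0°: virtual centre (0.2500, 0.0000, -0.1732), radius l
φ2=120.0°: virtual centre (-0.1690, 0.2927, -0.0684), radius l
φ3=240.0°: virtual centre (-0.1616, -0.2799, -0.1000), radius l
eliminate P² terms by subtracting sphere 1 from 2 and 3
plane₁₂: -0.8379x+0.5853y+0.2096z = 0.0264
det = 0.9509;  x = -0.0290+0.2135z,  y = 0.0035+-0.0524z
quadratic in z: (1.0483)z²+(0.2269)z+(-0.0217)=0, √Δ=0.3776 → z ∈ {-0.2883, 0.0719}; z = -0.2883 (taking z<0)
x = -0.0906, y = 0.0186

(-0.0906, 0.0186, -0.2883)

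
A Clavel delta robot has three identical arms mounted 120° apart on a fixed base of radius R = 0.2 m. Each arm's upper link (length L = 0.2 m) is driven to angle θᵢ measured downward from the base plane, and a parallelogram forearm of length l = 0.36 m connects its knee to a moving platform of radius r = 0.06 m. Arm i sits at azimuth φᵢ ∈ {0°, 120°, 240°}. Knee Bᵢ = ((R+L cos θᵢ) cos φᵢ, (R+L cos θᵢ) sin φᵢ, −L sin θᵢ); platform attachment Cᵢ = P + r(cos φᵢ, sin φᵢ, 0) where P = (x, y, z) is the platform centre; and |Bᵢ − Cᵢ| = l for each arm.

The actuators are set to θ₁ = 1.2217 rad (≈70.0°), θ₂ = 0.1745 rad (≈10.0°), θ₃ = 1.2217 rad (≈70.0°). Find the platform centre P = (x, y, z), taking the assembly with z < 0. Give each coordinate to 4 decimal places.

O1 = (0.2084·cos0.0°, 0.2084·sin0.0°, -0.1879) = (0.2084, 0.0000, -0.1879)
O2 = (0.3370·cos120.0°, 0.3370·sin120.0°, -0.0347) = (-0.1685, 0.2918, -0.0347)
O3 = (0.2084·cos240.0°, 0.2084·sin240.0°, -0.1879) = (-0.1042, -0.1805, -0.1879)
subtract pairs → two planes through P
linear system: -0.7538x+0.5836y = 0.0360−0.3064z; -0.6252x+-0.3610y = 0.0000−0.0000z
Cramer: x(z) = -0.0204+0.1736z;  y(z) = 0.0353-0.3008z
sphere 1 gives Az²+Bz+C=0 with A=1.1206, B=0.2752, C=-0.0407;  B²−4AC=0.2581;  roots -0.3494, 0.1039;  negative root z = -0.3494
x = -0.0811, y = 0.1404

(-0.0811, 0.1404, -0.3494)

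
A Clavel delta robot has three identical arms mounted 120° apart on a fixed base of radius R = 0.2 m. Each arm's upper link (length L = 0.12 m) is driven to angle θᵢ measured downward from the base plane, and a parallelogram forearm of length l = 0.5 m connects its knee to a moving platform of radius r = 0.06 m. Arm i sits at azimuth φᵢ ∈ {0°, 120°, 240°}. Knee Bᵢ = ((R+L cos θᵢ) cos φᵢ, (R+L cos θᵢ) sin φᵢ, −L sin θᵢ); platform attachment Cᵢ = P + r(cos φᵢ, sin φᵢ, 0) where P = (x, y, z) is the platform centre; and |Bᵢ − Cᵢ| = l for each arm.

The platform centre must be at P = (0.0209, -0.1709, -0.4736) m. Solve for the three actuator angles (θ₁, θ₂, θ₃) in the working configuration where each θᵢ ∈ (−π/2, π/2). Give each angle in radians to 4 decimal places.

θ₁ = 0.5237, θ₂ = 1.2217, θ₃ = 0.0001

φ1=0.0° → target in arm frame (0.0209, -0.1709)
  e−x'=0.1191;  (l²−L²−(e−x')²−y'²−z²)/2L = -0.1337
  √(A²+B²)=0.4883;  θ1 = -1.3244+1.8481 ≈ 0.5237
arm 2 (φ=120.0°): x'=-0.1585, y'=0.0674
  e−x'=0.2985;  (l²−L²−(e−x')²−y'²−z²)/2L = -0.3429
  √(A²+B²)=0.5598;  θ2 = -1.0085+2.2302 ≈ 1.2217
φ3=240.0° → target in arm frame (0.1376, 0.1035)
  e−x'=0.0024;  (l²−L²−(e−x')²−y'²−z²)/2L = 0.0024
  √(A²+B²)=0.4736;  θ3 = -1.5656+1.5657 ≈ 0.0001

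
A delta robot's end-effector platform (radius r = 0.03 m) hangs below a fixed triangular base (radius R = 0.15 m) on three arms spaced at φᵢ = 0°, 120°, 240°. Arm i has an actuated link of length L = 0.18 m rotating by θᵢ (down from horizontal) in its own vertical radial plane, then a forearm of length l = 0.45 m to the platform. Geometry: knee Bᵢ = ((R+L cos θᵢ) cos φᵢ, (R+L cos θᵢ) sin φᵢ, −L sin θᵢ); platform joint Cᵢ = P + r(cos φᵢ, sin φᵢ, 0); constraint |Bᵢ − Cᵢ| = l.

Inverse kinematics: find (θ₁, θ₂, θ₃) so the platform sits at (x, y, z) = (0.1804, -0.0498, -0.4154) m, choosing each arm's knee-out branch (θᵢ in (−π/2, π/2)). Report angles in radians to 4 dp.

φ1=0.0° → target in arm frame (0.1804, -0.0498)
  e−x'=-0.0604;  (l²−L²−(e−x')²−y'²−z²)/2L = -0.0238
  γ=atan2(-0.4154,-0.0604)=-1.7152;  ψ=arccos(-0.0568)=1.6276;  θ1=γ+ψ≈-0.0875
φ2=120.0° → target in arm frame (-0.1333, -0.1313)
  e−x'=0.2533;  (l²−L²−(e−x')²−y'²−z²)/2L = -0.2330
  √(A²+B²)=0.4866;  θ2 = -1.0232+2.0702 ≈ 1.0470
arm 3 (φ=240.0°): x'=-0.0471, y'=0.1811
  e−x'=0.1671;  (l²−L²−(e−x')²−y'²−z²)/2L = -0.1755
  √(A²+B²)=0.4477;  θ3 = -1.1884+1.9736 ≈ 0.7852

θ₁ = -0.0875, θ₂ = 1.0470, θ₃ = 0.7852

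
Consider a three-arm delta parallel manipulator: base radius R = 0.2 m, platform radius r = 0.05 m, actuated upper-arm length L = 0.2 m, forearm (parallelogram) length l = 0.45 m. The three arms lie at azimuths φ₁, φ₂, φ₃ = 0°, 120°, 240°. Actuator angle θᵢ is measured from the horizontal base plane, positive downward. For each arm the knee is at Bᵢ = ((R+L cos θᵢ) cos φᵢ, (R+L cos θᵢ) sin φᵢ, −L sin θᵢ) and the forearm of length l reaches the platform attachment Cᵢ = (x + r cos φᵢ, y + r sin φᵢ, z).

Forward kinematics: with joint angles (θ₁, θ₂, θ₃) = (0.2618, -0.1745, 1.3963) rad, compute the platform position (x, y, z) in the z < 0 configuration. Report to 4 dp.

arm 1 at φ=0.0°: ρ1 = 0.3432;  centre 1 = (0.3432, 0.0000, -0.0518)
φ2=120.0°: virtual centre (-0.1735, 0.3005, 0.0347), radius l
centre 3 = (0.1847·cos240.0°, 0.1847·sin240.0°, -0.1970) = (-0.0924, -0.1600, -0.1970)
eliminate P² terms by subtracting sphere 1 from 2 and 3
linear system: -1.0333x+0.6010y = 0.0011−0.1730z; -0.8711x+-0.3199y = -0.0475−-0.2904z
Cramer: x(z) = 0.0330-0.1395z;  y(z) = 0.0587-0.5278z
quadratic in z: (1.2980)z²+(0.1282)z+(-0.1002)=0, √Δ=0.7325 → z ∈ {-0.3315, 0.2328}; z = -0.3315 (taking z<0)
x = 0.0793, y = 0.2336

(0.0793, 0.2336, -0.3315)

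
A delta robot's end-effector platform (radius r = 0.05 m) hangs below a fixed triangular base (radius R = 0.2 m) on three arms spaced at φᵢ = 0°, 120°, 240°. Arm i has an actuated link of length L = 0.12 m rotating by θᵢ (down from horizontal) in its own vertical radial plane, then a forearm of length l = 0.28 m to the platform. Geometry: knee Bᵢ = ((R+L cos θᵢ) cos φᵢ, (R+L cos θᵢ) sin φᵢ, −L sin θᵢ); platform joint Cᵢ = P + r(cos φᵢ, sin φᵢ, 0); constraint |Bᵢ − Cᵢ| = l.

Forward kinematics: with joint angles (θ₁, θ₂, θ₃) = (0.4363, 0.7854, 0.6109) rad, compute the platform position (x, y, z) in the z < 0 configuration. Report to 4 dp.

(0.0206, -0.0127, -0.1974)

arm 1 at φ=0.0°: (R−r)+L cos θ1 = 0.2588;  O1 = (0.2588, 0.0000, -0.0507)
φ2=120.0°: virtual centre (-0.1174, 0.2034, -0.0849), radius l
arm 3 at φ=240.0°: (R−r)+L cos θ3 = 0.2483;  O3 = (-0.1241, -0.2150, -0.0688)
eliminate P² terms by subtracting sphere 1 from 2 and 3
linear system: -0.7524x+0.4068y = -0.0072−-0.0683z; -0.7658x+-0.4301y = -0.0031−-0.0362z
det = 0.6351;  x = 0.0069+-0.0695z,  y = -0.0049+0.0394z
into |P−O₁|² = l²: 1.0064z² + 0.1360z + -0.0124 = 0;  Δ = 0.0682;  z = -0.1974 or 0.0622 → z<0 root = -0.1974
x = 0.0206, y = -0.0127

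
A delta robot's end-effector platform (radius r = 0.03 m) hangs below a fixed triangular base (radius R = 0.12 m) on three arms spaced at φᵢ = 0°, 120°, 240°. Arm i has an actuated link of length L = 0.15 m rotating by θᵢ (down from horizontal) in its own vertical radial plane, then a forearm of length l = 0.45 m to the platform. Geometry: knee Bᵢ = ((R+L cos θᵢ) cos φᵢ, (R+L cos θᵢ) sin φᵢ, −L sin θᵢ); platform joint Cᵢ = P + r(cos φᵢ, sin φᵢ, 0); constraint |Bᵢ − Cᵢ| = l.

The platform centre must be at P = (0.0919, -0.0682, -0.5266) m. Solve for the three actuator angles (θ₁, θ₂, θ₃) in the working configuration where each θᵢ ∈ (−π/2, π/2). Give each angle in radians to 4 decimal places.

φ1=0.0° → target in arm frame (0.0919, -0.0682)
  A=-0.0019, B=-0.5266, C=(l²−L²−A²−y'²−z²)/(2L)=-0.3399
  γ=atan2(-0.5266,-0.0019)=-1.5744;  ψ=arccos(-0.6454)=2.2724;  θ1=γ+ψ≈0.6980
φ2=120.0° → target in arm frame (-0.1050, -0.0455)
  A cos θ + B sin θ = C:  0.1950·cos θ + -0.5266·sin θ = -0.4580
  θ2 = atan2(B,A) + arccos(C/0.5615) = 1.3085
rotate P by −φ3: (0.0131, 0.1137, -0.5266)
  A=0.0769, B=-0.5266, C=(l²−L²−A²−y'²−z²)/(2L)=-0.3871
  γ=atan2(-0.5266,0.0769)=-1.4258;  ψ=arccos(-0.7275)=2.3854;  θ3=γ+ψ≈0.9596

θ₁ = 0.6980, θ₂ = 1.3085, θ₃ = 0.9596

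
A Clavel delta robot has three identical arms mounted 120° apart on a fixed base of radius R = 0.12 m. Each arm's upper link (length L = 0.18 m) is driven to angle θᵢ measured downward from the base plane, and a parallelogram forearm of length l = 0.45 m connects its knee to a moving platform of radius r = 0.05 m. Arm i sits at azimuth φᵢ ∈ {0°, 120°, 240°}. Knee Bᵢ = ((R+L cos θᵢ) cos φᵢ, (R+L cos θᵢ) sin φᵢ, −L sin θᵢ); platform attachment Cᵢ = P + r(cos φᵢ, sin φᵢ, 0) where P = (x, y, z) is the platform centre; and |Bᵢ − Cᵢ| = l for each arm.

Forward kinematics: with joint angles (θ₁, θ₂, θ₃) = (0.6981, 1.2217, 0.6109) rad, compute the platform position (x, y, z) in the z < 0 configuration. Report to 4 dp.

φ1=0.0°: virtual centre (0.2079, 0.0000, -0.1157), radius l
φ2=120.0°: virtual centre (-0.0658, 0.1139, -0.1691), radius l
φ3=240.0°: virtual centre (-0.1087, -0.1883, -0.1032), radius l
subtract pairs → two planes through P
[-0.5474 0.2279 -0.1069]·P = -0.0107;  [-0.6332 -0.3766 0.0249]·P = 0.0013
Cramer: x(z) = 0.0106-0.0987z;  y(z) = -0.0214+0.2320z
sphere 1 gives Az²+Bz+C=0 with A=1.0636, B=0.2604, C=-0.1497;  B²−4AC=0.7048;  roots -0.5171, 0.2723;  negative root z = -0.5171
x = 0.0616, y = -0.1414

(0.0616, -0.1414, -0.5171)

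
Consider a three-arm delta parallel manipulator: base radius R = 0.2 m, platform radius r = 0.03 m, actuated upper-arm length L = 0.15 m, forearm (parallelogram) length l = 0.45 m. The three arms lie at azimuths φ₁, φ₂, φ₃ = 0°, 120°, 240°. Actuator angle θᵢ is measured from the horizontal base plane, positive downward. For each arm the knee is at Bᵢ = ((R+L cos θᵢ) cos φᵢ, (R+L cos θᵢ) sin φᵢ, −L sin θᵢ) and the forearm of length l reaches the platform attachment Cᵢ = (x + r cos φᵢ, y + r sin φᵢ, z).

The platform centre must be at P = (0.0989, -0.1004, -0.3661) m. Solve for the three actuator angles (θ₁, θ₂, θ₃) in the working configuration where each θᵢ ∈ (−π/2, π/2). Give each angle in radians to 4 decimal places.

θ₁ = -0.0874, θ₂ = 1.0473, θ₃ = 0.2619

φ1=0.0° → target in arm frame (0.0989, -0.1004)
  e−x'=0.0711;  (l²−L²−(e−x')²−y'²−z²)/2L = 0.1028
  γ=atan2(-0.3661,0.0711)=-1.3790;  ψ=arccos(0.2756)=1.2916;  θ1=γ+ψ≈-0.0874
arm 2 (φ=120.0°): x'=-0.1364, y'=-0.0354
  A cos θ + B sin θ = C:  0.3064·cos θ + -0.3661·sin θ = -0.1639
  √(A²+B²)=0.4774;  θ2 = -0.8739+1.9212 ≈ 1.0473
φ3=240.0° → target in arm frame (0.0375, 0.1358)
  e−x'=0.1325;  (l²−L²−(e−x')²−y'²−z²)/2L = 0.0332
  √(A²+B²)=0.3893;  θ3 = -1.2235+1.4854 ≈ 0.2619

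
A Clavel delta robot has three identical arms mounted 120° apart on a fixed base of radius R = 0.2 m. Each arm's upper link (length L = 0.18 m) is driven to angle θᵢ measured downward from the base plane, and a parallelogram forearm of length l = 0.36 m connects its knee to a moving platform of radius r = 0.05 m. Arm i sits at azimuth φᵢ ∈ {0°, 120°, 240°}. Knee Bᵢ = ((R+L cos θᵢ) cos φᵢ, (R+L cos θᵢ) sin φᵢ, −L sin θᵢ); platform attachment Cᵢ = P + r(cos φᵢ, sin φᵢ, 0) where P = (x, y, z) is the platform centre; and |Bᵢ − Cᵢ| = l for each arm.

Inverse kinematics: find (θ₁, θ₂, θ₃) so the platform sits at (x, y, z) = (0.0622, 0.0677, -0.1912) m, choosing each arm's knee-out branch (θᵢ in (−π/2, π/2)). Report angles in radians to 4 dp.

rotate P by −φ1: (0.0622, 0.0677, -0.1912)
  A=0.0878, B=-0.1912, C=(l²−L²−A²−y'²−z²)/(2L)=0.1343
  γ=atan2(-0.1912,0.0878)=-1.1403;  ψ=arccos(0.6384)=0.8784;  θ1=γ+ψ≈-0.2619
arm 2 (φ=120.0°): x'=0.0275, y'=-0.0877
  e−x'=0.1225;  (l²−L²−(e−x')²−y'²−z²)/2L = 0.1054
  √(A²+B²)=0.2271;  θ2 = -1.0011+1.0880 ≈ 0.0869
arm 3 (φ=240.0°): x'=-0.0897, y'=0.0200
  A cos θ + B sin θ = C:  0.2397·cos θ + -0.1912·sin θ = 0.0077
  √(A²+B²)=0.3066;  θ3 = -0.6733+1.5457 ≈ 0.8724

θ₁ = -0.2619, θ₂ = 0.0869, θ₃ = 0.8724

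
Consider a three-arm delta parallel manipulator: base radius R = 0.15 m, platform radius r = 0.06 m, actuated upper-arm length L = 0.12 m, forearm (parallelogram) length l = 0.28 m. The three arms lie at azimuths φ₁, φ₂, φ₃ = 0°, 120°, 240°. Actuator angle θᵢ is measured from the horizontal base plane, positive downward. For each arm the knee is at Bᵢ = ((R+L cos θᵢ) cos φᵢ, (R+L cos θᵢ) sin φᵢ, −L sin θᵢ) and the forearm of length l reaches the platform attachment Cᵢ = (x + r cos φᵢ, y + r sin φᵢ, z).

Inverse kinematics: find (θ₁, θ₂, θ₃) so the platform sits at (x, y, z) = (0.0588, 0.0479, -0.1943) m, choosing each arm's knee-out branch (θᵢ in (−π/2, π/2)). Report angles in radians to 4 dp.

rotate P by −φ1: (0.0588, 0.0479, -0.1943)
  e−x'=0.0312;  (l²−L²−(e−x')²−y'²−z²)/2L = 0.0957
  γ=atan2(-0.1943,0.0312)=-1.4116;  ψ=arccos(0.4866)=1.0627;  θ1=γ+ψ≈-0.3489
arm 2 (φ=120.0°): x'=0.0121, y'=-0.0749
  A=0.0779, B=-0.1943, C=(l²−L²−A²−y'²−z²)/(2L)=0.0607
  θ2 = atan2(B,A) + arccos(C/0.2093) = 0.0871
arm 3 (φ=240.0°): x'=-0.0709, y'=0.0270
  A=0.1609, B=-0.1943, C=(l²−L²−A²−y'²−z²)/(2L)=-0.0015
  γ=atan2(-0.1943,0.1609)=-0.8792;  ψ=arccos(-0.0060)=1.5768;  θ3=γ+ψ≈0.6976

θ₁ = -0.3489, θ₂ = 0.0871, θ₃ = 0.6976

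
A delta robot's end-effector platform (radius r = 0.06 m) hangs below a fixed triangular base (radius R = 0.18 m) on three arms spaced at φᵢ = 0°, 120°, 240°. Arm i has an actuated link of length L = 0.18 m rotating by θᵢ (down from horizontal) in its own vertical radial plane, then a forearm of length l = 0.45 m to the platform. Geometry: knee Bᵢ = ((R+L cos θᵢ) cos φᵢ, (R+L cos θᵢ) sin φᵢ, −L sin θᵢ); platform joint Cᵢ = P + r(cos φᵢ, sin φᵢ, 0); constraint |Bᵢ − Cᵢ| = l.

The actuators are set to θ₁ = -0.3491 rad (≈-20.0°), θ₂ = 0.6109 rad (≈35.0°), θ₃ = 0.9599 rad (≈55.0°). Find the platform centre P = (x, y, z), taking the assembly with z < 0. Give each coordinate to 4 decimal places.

O1 = (0.2891·cos0.0°, 0.2891·sin0.0°, 0.0616) = (0.2891, 0.0000, 0.0616)
φ2=120.0°: virtual centre (-0.1337, 0.2316, -0.1032), radius l
φ3=240.0°: virtual centre (-0.1116, -0.1933, -0.1474), radius l
|O₂|²−|O₁|² = -0.0052;  |O₃|²−|O₁|² = -0.0158
[-0.8457 0.4632 -0.3296]·P = -0.0052;  [-0.8015 -0.3867 -0.4180]·P = -0.0158
det = 0.6983;  x = 0.0134+-0.4598z,  y = 0.0132+-0.1279z
sphere 1 gives Az²+Bz+C=0 with A=1.2278, B=0.1271, C=-0.1225;  B²−4AC=0.6177;  roots -0.3718, 0.2683;  negative root z = -0.3718
x = 0.1843, y = 0.0607

(0.1843, 0.0607, -0.3718)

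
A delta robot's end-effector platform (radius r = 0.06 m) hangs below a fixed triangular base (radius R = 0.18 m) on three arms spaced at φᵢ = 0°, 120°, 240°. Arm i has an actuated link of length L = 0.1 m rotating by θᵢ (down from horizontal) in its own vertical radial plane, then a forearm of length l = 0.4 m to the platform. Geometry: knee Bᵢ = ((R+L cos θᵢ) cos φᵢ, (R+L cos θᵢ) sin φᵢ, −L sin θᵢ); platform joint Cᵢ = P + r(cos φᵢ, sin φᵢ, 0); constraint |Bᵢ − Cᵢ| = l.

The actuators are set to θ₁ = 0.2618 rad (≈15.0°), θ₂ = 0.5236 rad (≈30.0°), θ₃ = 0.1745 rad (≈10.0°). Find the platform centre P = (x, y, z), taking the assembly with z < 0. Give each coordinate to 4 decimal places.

(0.0110, -0.0366, -0.3670)

φ1=0.0°: virtual centre (0.2166, 0.0000, -0.0259), radius l
arm 2 at φ=120.0°: (R−r)+L cos θ2 = 0.2066;  centre 2 = (-0.1033, 0.1789, -0.0500)
arm 3 at φ=240.0°: (R−r)+L cos θ3 = 0.2185;  centre 3 = (-0.1092, -0.1892, -0.0174)
eliminate P² terms by subtracting sphere 1 from 2 and 3
linear system: -0.6398x+0.3578y = -0.0024−-0.0482z; -0.6517x+-0.3784y = 0.0005−0.0170z
det = 0.4753;  x = 0.0016+-0.0256z,  y = -0.0039+0.0891z
sphere 1 gives Az²+Bz+C=0 with A=1.0086, B=0.0621, C=-0.1131;  B²−4AC=0.4601;  roots -0.3670, 0.3055;  negative root z = -0.3670
x = 0.0110, y = -0.0366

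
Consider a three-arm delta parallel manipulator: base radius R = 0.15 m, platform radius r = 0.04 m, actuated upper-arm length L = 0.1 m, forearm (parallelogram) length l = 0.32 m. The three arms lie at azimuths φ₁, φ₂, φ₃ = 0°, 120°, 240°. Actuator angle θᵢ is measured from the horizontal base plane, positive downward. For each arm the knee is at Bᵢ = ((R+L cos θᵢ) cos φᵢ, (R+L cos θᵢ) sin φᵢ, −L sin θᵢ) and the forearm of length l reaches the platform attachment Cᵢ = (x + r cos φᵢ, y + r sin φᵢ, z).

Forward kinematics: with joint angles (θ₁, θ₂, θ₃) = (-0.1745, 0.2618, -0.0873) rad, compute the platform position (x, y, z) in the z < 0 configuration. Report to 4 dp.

O1 = (0.2085·cos0.0°, 0.2085·sin0.0°, 0.0174) = (0.2085, 0.0000, 0.0174)
arm 2 at φ=120.0°: ρ2 = 0.2066;  O2 = (-0.1033, 0.1789, -0.0259)
O3 = (0.2096·cos240.0°, 0.2096·sin240.0°, 0.0087) = (-0.1048, -0.1815, 0.0087)
|O₂|²−|O₁|² = -0.0004;  |O₃|²−|O₁|² = 0.0003
[-0.6236 0.3578 -0.0865]·P = -0.0004;  [-0.6266 -0.3631 -0.0173]·P = 0.0003
Cramer: x(z) = 0.0001-0.0834z;  y(z) = -0.0009+0.0963z
quadratic in z: (1.0162)z²+(-0.0001)z+(-0.0587)=0, √Δ=0.4884 → z ∈ {-0.2402, 0.2404}; z = -0.2402 (taking z<0)
x = 0.0202, y = -0.0241

(0.0202, -0.0241, -0.2402)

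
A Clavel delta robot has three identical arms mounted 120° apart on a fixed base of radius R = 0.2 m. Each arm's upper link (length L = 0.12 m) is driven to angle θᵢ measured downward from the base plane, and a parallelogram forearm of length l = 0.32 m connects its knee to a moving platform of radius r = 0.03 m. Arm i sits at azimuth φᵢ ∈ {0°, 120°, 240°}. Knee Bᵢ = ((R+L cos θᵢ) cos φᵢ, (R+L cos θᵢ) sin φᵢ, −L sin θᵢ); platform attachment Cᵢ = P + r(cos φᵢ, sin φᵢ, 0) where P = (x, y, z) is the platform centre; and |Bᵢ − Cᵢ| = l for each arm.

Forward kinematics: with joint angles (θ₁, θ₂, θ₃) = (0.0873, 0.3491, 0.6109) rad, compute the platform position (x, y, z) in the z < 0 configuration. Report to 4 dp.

(0.0257, 0.0166, -0.1907)

O1 = (0.2895·cos0.0°, 0.2895·sin0.0°, -0.0105) = (0.2895, 0.0000, -0.0105)
φ2=120.0°: virtual centre (-0.1414, 0.2449, -0.0410), radius l
O3 = (0.2683·cos240.0°, 0.2683·sin240.0°, -0.0688) = (-0.1341, -0.2324, -0.0688)
eliminate P² terms by subtracting sphere 1 from 2 and 3
linear system: -0.8618x+0.4898y = -0.0023−-0.0612z; -0.8474x+-0.4647y = -0.0072−-0.1167z
Cramer: x(z) = 0.0057-0.1050z;  y(z) = 0.0052-0.0598z
into |P−O₁|² = l²: 1.0146z² + 0.0799z + -0.0217 = 0;  Δ = 0.0943;  z = -0.1907 or 0.1120 → z<0 root = -0.1907
x = 0.0257, y = 0.0166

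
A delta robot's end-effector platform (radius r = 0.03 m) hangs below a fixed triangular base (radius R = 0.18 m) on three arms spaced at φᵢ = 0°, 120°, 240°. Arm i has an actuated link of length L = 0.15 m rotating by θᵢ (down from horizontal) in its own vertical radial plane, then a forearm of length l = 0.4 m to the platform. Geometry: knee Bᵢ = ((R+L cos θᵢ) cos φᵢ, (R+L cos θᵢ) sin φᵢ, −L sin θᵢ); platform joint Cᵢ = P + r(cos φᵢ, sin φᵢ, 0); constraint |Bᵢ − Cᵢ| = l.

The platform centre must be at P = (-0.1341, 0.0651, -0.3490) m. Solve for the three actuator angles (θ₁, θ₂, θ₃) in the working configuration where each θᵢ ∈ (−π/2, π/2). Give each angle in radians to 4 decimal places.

θ₁ = 1.2219, θ₂ = -0.0003, θ₃ = 0.6109

rotate P by −φ1: (-0.1341, 0.0651, -0.3490)
  A cos θ + B sin θ = C:  0.2841·cos θ + -0.3490·sin θ = -0.2308
  γ=atan2(-0.3490,0.2841)=-0.8876;  ψ=arccos(-0.5130)=2.1094;  θ1=γ+ψ≈1.2219
rotate P by −φ2: (0.1234, 0.0836, -0.3490)
  A=0.0266, B=-0.3490, C=(l²−L²−A²−y'²−z²)/(2L)=0.0267
  θ2 = atan2(B,A) + arccos(C/0.3500) = -0.0003
φ3=240.0° → target in arm frame (0.0107, -0.1487)
  A cos θ + B sin θ = C:  0.1393·cos θ + -0.3490·sin θ = -0.0861
  γ=atan2(-0.3490,0.1393)=-1.1910;  ψ=arccos(-0.2290)=1.8019;  θ3=γ+ψ≈0.6109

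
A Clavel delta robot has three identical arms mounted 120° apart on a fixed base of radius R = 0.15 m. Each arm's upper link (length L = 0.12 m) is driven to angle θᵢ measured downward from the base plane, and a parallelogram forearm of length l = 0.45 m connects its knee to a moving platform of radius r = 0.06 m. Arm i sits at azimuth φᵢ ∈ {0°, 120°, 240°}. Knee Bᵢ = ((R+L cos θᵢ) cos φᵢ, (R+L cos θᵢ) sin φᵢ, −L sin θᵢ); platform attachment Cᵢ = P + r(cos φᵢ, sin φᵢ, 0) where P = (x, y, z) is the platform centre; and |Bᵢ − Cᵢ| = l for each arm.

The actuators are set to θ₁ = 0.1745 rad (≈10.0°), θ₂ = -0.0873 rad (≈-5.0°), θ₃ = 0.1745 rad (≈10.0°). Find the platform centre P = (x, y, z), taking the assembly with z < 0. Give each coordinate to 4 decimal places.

(-0.0205, 0.0355, -0.4068)

φ1=0.0°: virtual centre (0.2082, 0.0000, -0.0208), radius l
centre 2 = (0.2095·cos120.0°, 0.2095·sin120.0°, 0.0105) = (-0.1048, 0.1815, 0.0105)
φ3=240.0°: virtual centre (-0.1041, -0.1803, -0.0208), radius l
eliminate P² terms by subtracting sphere 1 from 2 and 3
[-0.6259 0.3629 0.0626]·P = 0.0002;  [-0.6245 -0.3606 0.0000]·P = 0.0000
det = 0.4524;  x = -0.0002+0.0499z,  y = 0.0003+-0.0864z
into |P−centre ₁|² = l²: 1.0100z² + 0.0208z + -0.1586 = 0;  Δ = 0.6413;  z = -0.4068 or 0.3862 → z<0 root = -0.4068
x = -0.0205, y = 0.0355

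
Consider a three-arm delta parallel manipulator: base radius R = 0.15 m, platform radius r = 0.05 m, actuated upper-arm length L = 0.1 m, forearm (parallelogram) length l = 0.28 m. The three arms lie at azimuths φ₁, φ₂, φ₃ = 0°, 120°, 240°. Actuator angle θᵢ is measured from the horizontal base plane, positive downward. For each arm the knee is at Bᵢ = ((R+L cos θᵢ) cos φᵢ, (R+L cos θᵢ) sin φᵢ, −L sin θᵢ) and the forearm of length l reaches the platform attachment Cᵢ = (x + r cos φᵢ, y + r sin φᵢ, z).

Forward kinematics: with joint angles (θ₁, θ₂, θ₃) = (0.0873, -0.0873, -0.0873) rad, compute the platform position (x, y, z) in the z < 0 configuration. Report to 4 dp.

φ1=0.0°: virtual centre (0.1996, 0.0000, -0.0087), radius l
centre 2 = (0.1996·cos120.0°, 0.1996·sin120.0°, 0.0087) = (-0.0998, 0.1729, 0.0087)
arm 3 at φ=240.0°: (R−r)+L cos θ3 = 0.1996;  centre 3 = (-0.0998, -0.1729, 0.0087)
|centre ₂|²−|centre ₁|² = 0.0000;  |centre ₃|²−|centre ₁|² = 0.0000
plane₁₂: -0.5989x+0.3458y+0.0349z = 0.0000
Cramer: x(z) = 0.0000+0.0582z;  y(z) = 0.0000-0.0000z
quadratic in z: (1.0034)z²+(-0.0058)z+(-0.0385)=0, √Δ=0.3930 → z ∈ {-0.1929, 0.1987}; z = -0.1929 (taking z<0)
x = -0.0112, y = 0.0000

(-0.0112, 0.0000, -0.1929)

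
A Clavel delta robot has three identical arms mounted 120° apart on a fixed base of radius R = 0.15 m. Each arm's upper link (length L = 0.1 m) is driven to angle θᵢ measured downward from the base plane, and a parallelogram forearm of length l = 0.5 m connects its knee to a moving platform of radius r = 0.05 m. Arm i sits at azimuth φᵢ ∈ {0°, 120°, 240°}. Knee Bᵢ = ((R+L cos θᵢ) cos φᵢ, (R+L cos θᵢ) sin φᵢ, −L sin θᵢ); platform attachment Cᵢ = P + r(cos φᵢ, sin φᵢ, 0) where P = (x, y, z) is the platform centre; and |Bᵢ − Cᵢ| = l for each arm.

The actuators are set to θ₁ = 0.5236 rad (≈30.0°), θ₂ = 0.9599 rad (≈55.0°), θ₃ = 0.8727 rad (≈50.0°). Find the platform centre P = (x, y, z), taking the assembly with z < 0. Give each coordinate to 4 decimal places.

(0.0685, -0.0135, -0.5357)

φ1=0.0°: virtual centre (0.1866, 0.0000, -0.0500), radius l
φ2=120.0°: virtual centre (-0.0787, 0.1363, -0.0819), radius l
φ3=240.0°: virtual centre (-0.0821, -0.1423, -0.0766), radius l
eliminate P² terms by subtracting sphere 1 from 2 and 3
[-0.5306 0.2726 -0.0638]·P = -0.0058;  [-0.5375 -0.2845 -0.0532]·P = -0.0045
Cramer: x(z) = 0.0097-0.1098z;  y(z) = -0.0026+0.0204z
into |P−S₁|² = l²: 1.0125z² + 0.1387z + -0.2162 = 0;  Δ = 0.8948;  z = -0.5357 or 0.3986 → z<0 root = -0.5357
x = 0.0685, y = -0.0135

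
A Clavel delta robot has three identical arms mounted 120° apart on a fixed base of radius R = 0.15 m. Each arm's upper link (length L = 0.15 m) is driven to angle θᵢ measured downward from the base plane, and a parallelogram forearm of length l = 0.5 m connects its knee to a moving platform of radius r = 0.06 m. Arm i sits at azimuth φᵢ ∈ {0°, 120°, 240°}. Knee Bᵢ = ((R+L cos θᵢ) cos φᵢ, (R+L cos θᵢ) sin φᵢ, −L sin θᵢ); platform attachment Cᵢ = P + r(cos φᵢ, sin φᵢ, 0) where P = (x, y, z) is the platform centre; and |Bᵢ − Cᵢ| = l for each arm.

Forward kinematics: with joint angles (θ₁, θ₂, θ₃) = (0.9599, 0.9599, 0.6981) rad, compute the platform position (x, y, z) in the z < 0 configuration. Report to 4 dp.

arm 1 at φ=0.0°: ρ1 = 0.1760;  S1 = (0.1760, 0.0000, -0.1229)
arm 2 at φ=120.0°: ρ2 = 0.1760;  S2 = (-0.0880, 0.1525, -0.1229)
S3 = (0.2049·cos240.0°, 0.2049·sin240.0°, -0.0964) = (-0.1025, -0.1775, -0.0964)
subtract pairs → two planes through P
[-0.5281 0.3049 0.0000]·P = 0.0000;  [-0.5570 -0.3549 0.0529]·P = 0.0052
det = 0.3573;  x = -0.0044+0.0452z,  y = -0.0077+0.0782z
quadratic in z: (1.0082)z²+(0.2282)z+(-0.2023)=0, √Δ=0.9315 → z ∈ {-0.5752, 0.3488}; z = -0.5752 (taking z<0)
x = -0.0304, y = -0.0527

(-0.0304, -0.0527, -0.5752)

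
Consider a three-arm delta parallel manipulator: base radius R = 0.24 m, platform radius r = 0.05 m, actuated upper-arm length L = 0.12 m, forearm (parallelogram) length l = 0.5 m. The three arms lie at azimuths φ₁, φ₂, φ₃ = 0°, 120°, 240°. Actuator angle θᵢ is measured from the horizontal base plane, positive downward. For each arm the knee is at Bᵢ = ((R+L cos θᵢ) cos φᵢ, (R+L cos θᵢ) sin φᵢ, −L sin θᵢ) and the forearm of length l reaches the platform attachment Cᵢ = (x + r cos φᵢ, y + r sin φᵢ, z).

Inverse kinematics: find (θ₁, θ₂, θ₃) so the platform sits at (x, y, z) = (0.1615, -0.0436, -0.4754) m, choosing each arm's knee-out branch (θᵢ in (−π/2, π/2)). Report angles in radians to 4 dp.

θ₁ = -0.0004, θ₂ = 1.3964, θ₃ = 1.0470

rotate P by −φ1: (0.1615, -0.0436, -0.4754)
  A cos θ + B sin θ = C:  0.0285·cos θ + -0.4754·sin θ = 0.0287
  θ1 = atan2(B,A) + arccos(C/0.4763) = -0.0004
arm 2 (φ=120.0°): x'=-0.1185, y'=-0.1181
  e−x'=0.3085;  (l²−L²−(e−x')²−y'²−z²)/2L = -0.4147
  γ=atan2(-0.4754,0.3085)=-0.9952;  ψ=arccos(-0.7317)=2.3916;  θ2=γ+ψ≈1.3964
arm 3 (φ=240.0°): x'=-0.0430, y'=0.1617
  A cos θ + B sin θ = C:  0.2330·cos θ + -0.4754·sin θ = -0.2951
  √(A²+B²)=0.5294;  θ3 = -1.1151+2.1621 ≈ 1.0470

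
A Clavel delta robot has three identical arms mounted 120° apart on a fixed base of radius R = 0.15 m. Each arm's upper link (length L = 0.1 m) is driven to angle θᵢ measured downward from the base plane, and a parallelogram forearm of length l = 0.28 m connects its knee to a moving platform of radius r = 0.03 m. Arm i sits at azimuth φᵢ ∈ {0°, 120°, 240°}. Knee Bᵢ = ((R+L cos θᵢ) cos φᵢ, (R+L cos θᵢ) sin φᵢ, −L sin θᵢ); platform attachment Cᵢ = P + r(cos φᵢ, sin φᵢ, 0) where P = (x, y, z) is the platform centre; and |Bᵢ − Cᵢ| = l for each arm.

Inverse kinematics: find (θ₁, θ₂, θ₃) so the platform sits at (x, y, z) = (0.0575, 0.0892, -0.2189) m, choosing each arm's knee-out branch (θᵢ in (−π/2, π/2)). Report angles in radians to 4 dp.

φ1=0.0° → target in arm frame (0.0575, 0.0892)
  A cos θ + B sin θ = C:  0.0625·cos θ + -0.2189·sin θ = 0.0431
  √(A²+B²)=0.2276;  θ1 = -1.2927+1.3803 ≈ 0.0876
arm 2 (φ=120.0°): x'=0.0485, y'=-0.0944
  A=0.0715, B=-0.2189, C=(l²−L²−A²−y'²−z²)/(2L)=0.0323
  θ2 = atan2(B,A) + arccos(C/0.2303) = 0.1750
rotate P by −φ3: (-0.1060, 0.0052, -0.2189)
  A cos θ + B sin θ = C:  0.2260·cos θ + -0.2189·sin θ = -0.1531
  √(A²+B²)=0.3146;  θ3 = -0.7694+2.0790 ≈ 1.3095

θ₁ = 0.0876, θ₂ = 0.1750, θ₃ = 1.3095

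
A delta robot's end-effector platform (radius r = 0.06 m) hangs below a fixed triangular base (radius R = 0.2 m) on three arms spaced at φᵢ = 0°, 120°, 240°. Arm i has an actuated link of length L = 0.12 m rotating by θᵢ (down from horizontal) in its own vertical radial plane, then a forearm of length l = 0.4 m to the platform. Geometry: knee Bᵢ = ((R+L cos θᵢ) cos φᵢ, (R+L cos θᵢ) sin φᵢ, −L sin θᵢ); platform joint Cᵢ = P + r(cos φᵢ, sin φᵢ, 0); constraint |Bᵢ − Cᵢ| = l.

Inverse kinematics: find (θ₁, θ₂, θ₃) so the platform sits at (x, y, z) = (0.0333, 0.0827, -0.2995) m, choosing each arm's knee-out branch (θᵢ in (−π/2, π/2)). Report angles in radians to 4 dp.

θ₁ = -0.1742, θ₂ = -0.3488, θ₃ = 0.6110

rotate P by −φ1: (0.0333, 0.0827, -0.2995)
  e−x'=0.1067;  (l²−L²−(e−x')²−y'²−z²)/2L = 0.1570
  γ=atan2(-0.2995,0.1067)=-1.2286;  ψ=arccos(0.4937)=1.0544;  θ1=γ+ψ≈-0.1742
rotate P by −φ2: (0.0550, -0.0702, -0.2995)
  e−x'=0.0850;  (l²−L²−(e−x')²−y'²−z²)/2L = 0.1823
  θ2 = atan2(B,A) + arccos(C/0.3113) = -0.3488
arm 3 (φ=240.0°): x'=-0.0883, y'=-0.0125
  A=0.2283, B=-0.2995, C=(l²−L²−A²−y'²−z²)/(2L)=0.0151
  γ=atan2(-0.2995,0.2283)=-0.9196;  ψ=arccos(0.0402)=1.5306;  θ3=γ+ψ≈0.6110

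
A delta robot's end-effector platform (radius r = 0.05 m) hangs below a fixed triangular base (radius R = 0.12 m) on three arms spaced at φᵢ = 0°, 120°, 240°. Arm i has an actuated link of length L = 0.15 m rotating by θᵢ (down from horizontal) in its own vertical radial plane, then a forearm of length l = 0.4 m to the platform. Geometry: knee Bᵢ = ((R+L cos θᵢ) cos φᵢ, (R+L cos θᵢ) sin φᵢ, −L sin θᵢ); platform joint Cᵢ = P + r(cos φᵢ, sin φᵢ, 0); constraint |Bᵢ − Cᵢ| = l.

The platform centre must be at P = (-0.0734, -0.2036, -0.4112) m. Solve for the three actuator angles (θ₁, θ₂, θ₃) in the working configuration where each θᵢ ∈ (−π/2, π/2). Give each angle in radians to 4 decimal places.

θ₁ = 1.1343, θ₂ = 1.3089, θ₃ = 0.0873

rotate P by −φ1: (-0.0734, -0.2036, -0.4112)
  e−x'=0.1434;  (l²−L²−(e−x')²−y'²−z²)/2L = -0.3120
  √(A²+B²)=0.4355;  θ1 = -1.2352+2.3695 ≈ 1.1343
rotate P by −φ2: (-0.1396, 0.1654, -0.4112)
  A cos θ + B sin θ = C:  0.2096·cos θ + -0.4112·sin θ = -0.3429
  √(A²+B²)=0.4615;  θ2 = -1.0994+2.4083 ≈ 1.3089
arm 3 (φ=240.0°): x'=0.2130, y'=0.0382
  A cos θ + B sin θ = C:  -0.1430·cos θ + -0.4112·sin θ = -0.1783
  √(A²+B²)=0.4354;  θ3 = -1.9055+1.9929 ≈ 0.0873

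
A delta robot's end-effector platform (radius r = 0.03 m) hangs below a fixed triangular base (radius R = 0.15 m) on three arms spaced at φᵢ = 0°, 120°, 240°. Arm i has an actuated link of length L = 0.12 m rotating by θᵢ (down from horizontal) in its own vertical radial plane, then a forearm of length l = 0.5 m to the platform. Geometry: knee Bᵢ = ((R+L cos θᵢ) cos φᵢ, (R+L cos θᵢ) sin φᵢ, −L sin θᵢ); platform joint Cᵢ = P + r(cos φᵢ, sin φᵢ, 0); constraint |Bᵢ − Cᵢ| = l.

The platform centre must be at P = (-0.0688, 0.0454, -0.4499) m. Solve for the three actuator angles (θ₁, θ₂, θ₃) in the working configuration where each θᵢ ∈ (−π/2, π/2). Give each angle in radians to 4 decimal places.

θ₁ = 0.4359, θ₂ = -0.1745, θ₃ = 0.1742

arm 1 (φ=0.0°): x'=-0.0688, y'=0.0454
  A=0.1888, B=-0.4499, C=(l²−L²−A²−y'²−z²)/(2L)=-0.0188
  √(A²+B²)=0.4879;  θ1 = -1.1735+1.6094 ≈ 0.4359
arm 2 (φ=120.0°): x'=0.0737, y'=0.0369
  e−x'=0.0463;  (l²−L²−(e−x')²−y'²−z²)/2L = 0.1237
  θ2 = atan2(B,A) + arccos(C/0.4523) = -0.1745
φ3=240.0° → target in arm frame (-0.0049, -0.0823)
  A cos θ + B sin θ = C:  0.1249·cos θ + -0.4499·sin θ = 0.0451
  θ3 = atan2(B,A) + arccos(C/0.4669) = 0.1742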